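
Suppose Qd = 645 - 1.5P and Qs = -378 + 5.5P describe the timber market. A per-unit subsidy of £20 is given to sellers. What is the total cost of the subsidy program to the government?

Pre-subsidy: 645 - 1.5P = -378 + 5.5P gives P* = 1023/7, Q* = 5961/14.
With the subsidy, sellers receive Ps = Pb + 20 for each unit, where Pb is the price buyers pay.
Supply in terms of Pb becomes Qs = -378 + 5.5(Pb + 20) = -268 + 5.5Pb. Setting this equal to demand: 645 - 1.5Pb = -268 + 5.5Pb, so Pb = 913/7.
Sellers receive Ps = 913/7 + 20 = 1053/7; Q' = 645 − 1.5·(913/7) = 6291/14.
Government outlay = subsidy × quantity = 20 × 6291/14 = 62910/7.

Government cost = 62910/7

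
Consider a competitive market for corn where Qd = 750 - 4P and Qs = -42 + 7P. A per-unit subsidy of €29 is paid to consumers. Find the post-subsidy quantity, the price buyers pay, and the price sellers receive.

Pre-subsidy: 750 - 4P = -42 + 7P gives P* = 72, Q* = 462.
With the rebate, buyers effectively pay Pb = Ps − 29, where Ps is the price sellers receive.
Demand in terms of Ps becomes Qd = 750 − 4(Ps − 29) = 866 - 4Ps. Setting this equal to supply: 866 - 4Ps = -42 + 7Ps, so Ps = 908/11.
Buyers pay Pb = 908/11 − 29 = 589/11; Q' = -42 + 7·(908/11) = 5894/11.

Q' = 5894/11; buyers pay 589/11; sellers receive 908/11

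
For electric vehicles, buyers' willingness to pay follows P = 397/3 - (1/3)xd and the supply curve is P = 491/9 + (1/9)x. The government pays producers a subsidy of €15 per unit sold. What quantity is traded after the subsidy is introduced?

Pre-subsidy: 397/3 - (1/3)x = 491/9 + (1/9)x gives x* = 175 and P* = 74.
With the subsidy, sellers receive Ps = Pb + 15 for each unit, where Pb is the price buyers pay.
On the curves, Pb = 397/3 - (1/3)x and Ps = 491/9 + (1/9)x; the wedge Ps − Pb = 15 gives 491/9 + (1/9)x − (397/3 - (1/3)x) = 15, so x' = 208.75.
Then Pb = 397/3 − (1/3)·208.75 = 62.75 and Ps = 491/9 + (1/9)·208.75 = 77.75.

x' = 208.75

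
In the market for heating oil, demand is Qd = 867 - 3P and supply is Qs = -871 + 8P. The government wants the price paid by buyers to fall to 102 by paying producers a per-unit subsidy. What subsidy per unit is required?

Required subsidy s = 77 per unit

At a buyer price of 102, quantity demanded is 867 − 3·102 = 561.
Sellers supply 561 only when they receive Ps with -871 + 8·Ps = 561, i.e. Ps = 179.
s = Ps − Pb = 179 − 102 = 77.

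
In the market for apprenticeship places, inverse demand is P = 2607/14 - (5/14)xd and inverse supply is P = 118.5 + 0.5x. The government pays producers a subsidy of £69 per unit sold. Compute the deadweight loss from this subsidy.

Deadweight loss = £2777.25

Pre-subsidy: 2607/14 - (5/14)x = 118.5 + 0.5x gives x* = 79 and P* = 158.
With the subsidy, sellers receive Ps = Pb + 69 for each unit, where Pb is the price buyers pay.
On the curves, Pb = 2607/14 - (5/14)x and Ps = 118.5 + 0.5x; the wedge Ps − Pb = 69 gives 118.5 + 0.5x − (2607/14 - (5/14)x) = 69, so x' = 159.5.
Then Pb = 2607/14 − (5/14)·159.5 = 129.25 and Ps = 118.5 + 0.5·159.5 = 198.25.
The subsidy expands output by 159.5 − 79 = 80.5 past the efficient level; on those units the gap between marginal cost and willingness to pay runs from 0 up to 69.
DWL = ½ × 69 × 80.5 = 2777.25.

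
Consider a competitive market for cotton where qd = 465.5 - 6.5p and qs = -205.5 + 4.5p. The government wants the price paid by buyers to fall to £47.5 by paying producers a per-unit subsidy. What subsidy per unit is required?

Required subsidy s = £33 per unit

At a buyer price of 47.5, quantity demanded is 465.5 − 6.5·47.5 = 156.75.
Sellers supply 156.75 only when they receive ps with -205.5 + 4.5·ps = 156.75, i.e. ps = 80.5.
s = ps − pb = 80.5 − 47.5 = 33.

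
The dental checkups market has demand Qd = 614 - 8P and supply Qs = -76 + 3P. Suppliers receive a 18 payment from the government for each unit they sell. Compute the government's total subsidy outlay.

Government cost = 29988/11

Pre-subsidy: 614 - 8P = -76 + 3P gives P* = 690/11, Q* = 1234/11.
With the subsidy, sellers receive Ps = Pb + 18 for each unit, where Pb is the price buyers pay.
Supply in terms of Pb becomes Qs = -76 + 3(Pb + 18) = -22 + 3Pb. Setting this equal to demand: 614 - 8Pb = -22 + 3Pb, so Pb = 636/11.
Sellers receive Ps = 636/11 + 18 = 834/11; Q' = 614 − 8·(636/11) = 1666/11.
Government outlay = subsidy × quantity = 18 × 1666/11 = 29988/11.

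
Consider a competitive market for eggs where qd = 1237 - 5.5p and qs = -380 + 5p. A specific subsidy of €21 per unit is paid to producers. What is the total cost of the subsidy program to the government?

Government cost = €9345

Pre-subsidy: 1237 - 5.5p = -380 + 5p gives p* = 154, q* = 390.
With the subsidy, sellers receive ps = pb + 21 for each unit, where pb is the price buyers pay.
Supply in terms of pb becomes qs = -380 + 5(pb + 21) = -275 + 5pb. Setting this equal to demand: 1237 - 5.5pb = -275 + 5pb, so pb = 144.
Sellers receive ps = 144 + 21 = 165; q' = 1237 − 5.5·144 = 445.
Government outlay = subsidy × quantity = 21 × 445 = 9345.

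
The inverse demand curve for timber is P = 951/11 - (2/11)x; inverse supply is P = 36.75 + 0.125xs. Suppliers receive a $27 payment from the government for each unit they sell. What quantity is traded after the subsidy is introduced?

x' = 250

Pre-subsidy: 951/11 - (2/11)x = 36.75 + 0.125x gives x* = 162 and P* = 57.
With the subsidy, sellers receive Ps = Pb + 27 for each unit, where Pb is the price buyers pay.
On the curves, Pb = 951/11 - (2/11)x and Ps = 36.75 + 0.125x; the wedge Ps − Pb = 27 gives 36.75 + 0.125x − (951/11 - (2/11)x) = 27, so x' = 250.
Then Pb = 951/11 − (2/11)·250 = 41 and Ps = 36.75 + 0.125·250 = 68.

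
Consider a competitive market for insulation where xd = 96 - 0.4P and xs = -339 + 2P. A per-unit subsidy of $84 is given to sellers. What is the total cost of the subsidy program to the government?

Pre-subsidy: 96 - 0.4P = -339 + 2P gives P* = 181.25, x* = 23.5.
With the subsidy, sellers receive Ps = Pb + 84 for each unit, where Pb is the price buyers pay.
Supply in terms of Pb becomes xs = -339 + 2(Pb + 84) = -171 + 2Pb. Setting this equal to demand: 96 - 0.4Pb = -171 + 2Pb, so Pb = 111.25.
Sellers receive Ps = 111.25 + 84 = 195.25; x' = 96 − 0.4·111.25 = 51.5.
Government outlay = subsidy × quantity = 84 × 51.5 = 4326.

Government cost = $4326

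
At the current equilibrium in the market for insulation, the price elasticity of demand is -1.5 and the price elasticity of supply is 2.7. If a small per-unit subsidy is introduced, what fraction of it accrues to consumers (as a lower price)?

For a small subsidy around the equilibrium, the benefit split depends on the relative slopes, which at a point are proportional to the elasticities.
Buyer share = εs/(εs + |εd|) = 2.7/(2.7 + 1.5) = 9/14; seller share = |εd|/(εs + |εd|) = 5/14.

Consumer share = 9/14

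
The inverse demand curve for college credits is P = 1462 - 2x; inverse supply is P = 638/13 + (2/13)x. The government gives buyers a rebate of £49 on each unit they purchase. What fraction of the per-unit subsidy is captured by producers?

Producer share = 1/14

Pre-subsidy: 1462 - 2x = 638/13 + (2/13)x gives x* = 656 and P* = 150.
With the rebate, buyers effectively pay Pb = Ps − 49, where Ps is the price sellers receive.
On the curves, Pb = 1462 - 2x and Ps = 638/13 + (2/13)x; the wedge Ps − Pb = 49 gives 638/13 + (2/13)x − (1462 - 2x) = 49, so x' = 678.75.
Then Pb = 1462 − 2·678.75 = 104.5 and Ps = 638/13 + (2/13)·678.75 = 153.5.
Buyers' price falls by P* − Pb = 150 − 104.5 = 45.5; sellers' price rises by Ps − P* = 153.5 − 150 = 3.5.
So producers capture 3.5/49 = 1/14 of each unit of subsidy.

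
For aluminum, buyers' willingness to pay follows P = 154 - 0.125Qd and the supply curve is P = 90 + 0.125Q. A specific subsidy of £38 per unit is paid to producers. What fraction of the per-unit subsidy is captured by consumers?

Consumer share = 0.5

Pre-subsidy: 154 - 0.125Q = 90 + 0.125Q gives Q* = 256 and P* = 122.
With the subsidy, sellers receive Ps = Pb + 38 for each unit, where Pb is the price buyers pay.
On the curves, Pb = 154 - 0.125Q and Ps = 90 + 0.125Q; the wedge Ps − Pb = 38 gives 90 + 0.125Q − (154 - 0.125Q) = 38, so Q' = 408.
Then Pb = 154 − 0.125·408 = 103 and Ps = 90 + 0.125·408 = 141.
Buyers' price falls by P* − Pb = 122 − 103 = 19; sellers' price rises by Ps − P* = 141 − 122 = 19.
So consumers capture 19/38 = 0.5 of each unit of subsidy.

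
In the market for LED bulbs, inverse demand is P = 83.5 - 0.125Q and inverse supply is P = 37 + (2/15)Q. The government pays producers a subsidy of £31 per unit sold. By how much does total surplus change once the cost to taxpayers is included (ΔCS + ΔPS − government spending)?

Net change in total surplus = -£1860

Pre-subsidy: 83.5 - 0.125Q = 37 + (2/15)Q gives Q* = 180 and P* = 61.
With the subsidy, sellers receive Ps = Pb + 31 for each unit, where Pb is the price buyers pay.
On the curves, Pb = 83.5 - 0.125Q and Ps = 37 + (2/15)Q; the wedge Ps − Pb = 31 gives 37 + (2/15)Q − (83.5 - 0.125Q) = 31, so Q' = 300.
Then Pb = 83.5 − 0.125·300 = 46 and Ps = 37 + (2/15)·300 = 77.
ΔCS = ½(180 + 300)(61 − 46) = 3600; ΔPS = ½(180 + 300)(77 − 61) = 3840.
Government spending = 31 × 300 = 9300.
Net change = 3600 + 3840 − 9300 = -1860. The loss equals the DWL triangle ½·31·120.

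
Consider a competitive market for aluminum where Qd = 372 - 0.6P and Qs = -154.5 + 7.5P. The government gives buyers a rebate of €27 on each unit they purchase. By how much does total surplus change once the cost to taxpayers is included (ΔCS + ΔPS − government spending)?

Net change in total surplus = -€202.5

Pre-subsidy: 372 - 0.6P = -154.5 + 7.5P gives P* = 65, Q* = 333.
With the rebate, buyers effectively pay Pb = Ps − 27, where Ps is the price sellers receive.
Demand in terms of Ps becomes Qd = 372 − 0.6(Ps − 27) = 388.2 - 0.6Ps. Setting this equal to supply: 388.2 - 0.6Ps = -154.5 + 7.5Ps, so Ps = 67.
Buyers pay Pb = 67 − 27 = 40; Q' = -154.5 + 7.5·67 = 348.
ΔCS = ½(333 + 348)(65 − 40) = 8512.5; ΔPS = ½(333 + 348)(67 − 65) = 681.
Government spending = 27 × 348 = 9396.
Net change = 8512.5 + 681 − 9396 = -202.5. The loss equals the DWL triangle ½·27·15.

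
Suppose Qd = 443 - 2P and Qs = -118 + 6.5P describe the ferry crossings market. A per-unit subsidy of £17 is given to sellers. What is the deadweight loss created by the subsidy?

Deadweight loss = £221

Pre-subsidy: 443 - 2P = -118 + 6.5P gives P* = 66, Q* = 311.
With the subsidy, sellers receive Ps = Pb + 17 for each unit, where Pb is the price buyers pay.
Supply in terms of Pb becomes Qs = -118 + 6.5(Pb + 17) = -7.5 + 6.5Pb. Setting this equal to demand: 443 - 2Pb = -7.5 + 6.5Pb, so Pb = 53.
Sellers receive Ps = 53 + 17 = 70; Q' = 443 − 2·53 = 337.
The subsidy expands output by 337 − 311 = 26 past the efficient level; on those units the gap between marginal cost and willingness to pay runs from 0 up to 17.
DWL = ½ × 17 × 26 = 221.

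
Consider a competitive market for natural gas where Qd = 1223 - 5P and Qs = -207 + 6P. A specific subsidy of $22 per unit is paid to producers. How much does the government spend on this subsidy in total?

Pre-subsidy: 1223 - 5P = -207 + 6P gives P* = 130, Q* = 573.
With the subsidy, sellers receive Ps = Pb + 22 for each unit, where Pb is the price buyers pay.
Supply in terms of Pb becomes Qs = -207 + 6(Pb + 22) = -75 + 6Pb. Setting this equal to demand: 1223 - 5Pb = -75 + 6Pb, so Pb = 118.
Sellers receive Ps = 118 + 22 = 140; Q' = 1223 − 5·118 = 633.
Government outlay = subsidy × quantity = 22 × 633 = 13926.

Government cost = $13926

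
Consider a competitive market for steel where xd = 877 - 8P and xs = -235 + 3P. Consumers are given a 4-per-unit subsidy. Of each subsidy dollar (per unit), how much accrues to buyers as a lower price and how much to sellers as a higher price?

Buyers gain 12/11 per unit; sellers gain 32/11 per unit

Pre-subsidy: 877 - 8P = -235 + 3P gives P* = 1112/11, x* = 751/11.
With the rebate, buyers effectively pay Pb = Ps − 4, where Ps is the price sellers receive.
Demand in terms of Ps becomes xd = 877 − 8(Ps − 4) = 909 - 8Ps. Setting this equal to supply: 909 - 8Ps = -235 + 3Ps, so Ps = 104.
Buyers pay Pb = 104 − 4 = 100; x' = -235 + 3·104 = 77.
Buyers' price falls by P* − Pb = 1112/11 − 100 = 12/11; sellers' price rises by Ps − P* = 104 − 1112/11 = 32/11.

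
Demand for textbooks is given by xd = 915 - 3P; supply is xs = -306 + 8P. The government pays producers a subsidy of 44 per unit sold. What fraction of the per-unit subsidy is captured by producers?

Producer share = 3/11

Pre-subsidy: 915 - 3P = -306 + 8P gives P* = 111, x* = 582.
With the subsidy, sellers receive Ps = Pb + 44 for each unit, where Pb is the price buyers pay.
Supply in terms of Pb becomes xs = -306 + 8(Pb + 44) = 46 + 8Pb. Setting this equal to demand: 915 - 3Pb = 46 + 8Pb, so Pb = 79.
Sellers receive Ps = 79 + 44 = 123; x' = 915 − 3·79 = 678.
Buyers' price falls by P* − Pb = 111 − 79 = 32; sellers' price rises by Ps − P* = 123 − 111 = 12.
So producers capture 12/44 = 3/11 of each unit of subsidy.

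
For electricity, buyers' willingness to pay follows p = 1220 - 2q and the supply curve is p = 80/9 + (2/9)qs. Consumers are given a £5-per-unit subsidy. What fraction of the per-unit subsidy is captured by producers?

Pre-subsidy: 1220 - 2q = 80/9 + (2/9)q gives q* = 545 and p* = 130.
With the rebate, buyers effectively pay pb = ps − 5, where ps is the price sellers receive.
On the curves, pb = 1220 - 2q and ps = 80/9 + (2/9)q; the wedge ps − pb = 5 gives 80/9 + (2/9)q − (1220 - 2q) = 5, so q' = 547.25.
Then pb = 1220 − 2·547.25 = 125.5 and ps = 80/9 + (2/9)·547.25 = 130.5.
Buyers' price falls by p* − pb = 130 − 125.5 = 4.5; sellers' price rises by ps − p* = 130.5 − 130 = 0.5.
So producers capture 0.5/5 = 0.1 of each unit of subsidy.

Producer share = 0.1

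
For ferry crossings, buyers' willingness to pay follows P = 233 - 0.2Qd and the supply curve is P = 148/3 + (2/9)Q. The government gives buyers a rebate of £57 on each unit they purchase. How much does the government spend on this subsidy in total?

Government cost = £32490

Pre-subsidy: 233 - 0.2Q = 148/3 + (2/9)Q gives Q* = 435 and P* = 146.
With the rebate, buyers effectively pay Pb = Ps − 57, where Ps is the price sellers receive.
On the curves, Pb = 233 - 0.2Q and Ps = 148/3 + (2/9)Q; the wedge Ps − Pb = 57 gives 148/3 + (2/9)Q − (233 - 0.2Q) = 57, so Q' = 570.
Then Pb = 233 − 0.2·570 = 119 and Ps = 148/3 + (2/9)·570 = 176.
Government outlay = subsidy × quantity = 57 × 570 = 32490.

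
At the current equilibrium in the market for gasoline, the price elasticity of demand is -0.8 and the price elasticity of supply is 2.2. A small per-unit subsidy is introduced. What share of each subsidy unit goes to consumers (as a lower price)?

Consumer share = 11/15

For a small subsidy around the equilibrium, the benefit split depends on the relative slopes, which at a point are proportional to the elasticities.
Buyer share = εs/(εs + |εd|) = 2.2/(2.2 + 0.8) = 11/15; seller share = |εd|/(εs + |εd|) = 4/15.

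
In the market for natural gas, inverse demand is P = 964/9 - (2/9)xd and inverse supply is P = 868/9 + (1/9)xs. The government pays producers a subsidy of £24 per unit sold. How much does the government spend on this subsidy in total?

Pre-subsidy: 964/9 - (2/9)x = 868/9 + (1/9)x gives x* = 32 and P* = 100.
With the subsidy, sellers receive Ps = Pb + 24 for each unit, where Pb is the price buyers pay.
On the curves, Pb = 964/9 - (2/9)x and Ps = 868/9 + (1/9)x; the wedge Ps − Pb = 24 gives 868/9 + (1/9)x − (964/9 - (2/9)x) = 24, so x' = 104.
Then Pb = 964/9 − (2/9)·104 = 84 and Ps = 868/9 + (1/9)·104 = 108.
Government outlay = subsidy × quantity = 24 × 104 = 2496.

Government cost = £2496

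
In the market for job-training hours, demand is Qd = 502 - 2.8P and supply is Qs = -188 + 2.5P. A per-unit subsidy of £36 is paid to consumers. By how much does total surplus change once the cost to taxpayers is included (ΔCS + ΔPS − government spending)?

Pre-subsidy: 502 - 2.8P = -188 + 2.5P gives P* = 6900/53, Q* = 7286/53.
With the rebate, buyers effectively pay Pb = Ps − 36, where Ps is the price sellers receive.
Demand in terms of Ps becomes Qd = 502 − 2.8(Ps − 36) = 602.8 - 2.8Ps. Setting this equal to supply: 602.8 - 2.8Ps = -188 + 2.5Ps, so Ps = 7908/53.
Buyers pay Pb = 7908/53 − 36 = 6000/53; Q' = -188 + 2.5·(7908/53) = 9806/53.
ΔCS = ½(7286/53 + 9806/53)(6900/53 − 6000/53) = 7691400/2809; ΔPS = ½(7286/53 + 9806/53)(7908/53 − 6900/53) = 8614368/2809.
Government spending = 36 × 9806/53 = 353016/53.
Net change = 7691400/2809 + 8614368/2809 − 353016/53 = -45360/53. The loss equals the DWL triangle ½·36·2520/53.

Net change in total surplus = -45360/53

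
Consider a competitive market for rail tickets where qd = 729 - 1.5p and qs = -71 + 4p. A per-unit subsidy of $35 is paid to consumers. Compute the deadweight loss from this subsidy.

Pre-subsidy: 729 - 1.5p = -71 + 4p gives p* = 1600/11, q* = 5619/11.
With the rebate, buyers effectively pay pb = ps − 35, where ps is the price sellers receive.
Demand in terms of ps becomes qd = 729 − 1.5(ps − 35) = 781.5 - 1.5ps. Setting this equal to supply: 781.5 - 1.5ps = -71 + 4ps, so ps = 155.
Buyers pay pb = 155 − 35 = 120; q' = -71 + 4·155 = 549.
The subsidy expands output by 549 − 5619/11 = 420/11 past the efficient level; on those units the gap between marginal cost and willingness to pay runs from 0 up to 35.
DWL = ½ × 35 × 420/11 = 7350/11.

Deadweight loss = 7350/11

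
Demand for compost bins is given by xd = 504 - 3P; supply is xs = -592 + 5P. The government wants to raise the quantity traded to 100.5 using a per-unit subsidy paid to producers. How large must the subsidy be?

At x = 100.5, invert demand for the buyer price: Pb = (504 − 100.5)/3 = 134.5; invert supply for the seller price: Ps = (100.5 − (-592))/5 = 138.5.
The subsidy must fill the gap: s = Ps − Pb = 138.5 − 134.5 = 4.

Required subsidy s = 4 per unit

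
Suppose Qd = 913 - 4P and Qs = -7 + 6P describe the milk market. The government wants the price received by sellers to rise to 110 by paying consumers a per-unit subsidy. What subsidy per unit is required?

At a seller price of 110, quantity supplied is -7 + 6·110 = 653.
Buyers absorb 653 only when they pay Pb with 913 − 4·Pb = 653, i.e. Pb = 65.
s = Ps − Pb = 110 − 65 = 45.

Required subsidy s = 45 per unit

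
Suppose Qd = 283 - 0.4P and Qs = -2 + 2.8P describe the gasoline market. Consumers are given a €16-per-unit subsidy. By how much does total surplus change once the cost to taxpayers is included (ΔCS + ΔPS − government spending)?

Pre-subsidy: 283 - 0.4P = -2 + 2.8P gives P* = 89.0625, Q* = 247.375.
With the rebate, buyers effectively pay Pb = Ps − 16, where Ps is the price sellers receive.
Demand in terms of Ps becomes Qd = 283 − 0.4(Ps − 16) = 289.4 - 0.4Ps. Setting this equal to supply: 289.4 - 0.4Ps = -2 + 2.8Ps, so Ps = 91.0625.
Buyers pay Pb = 91.0625 − 16 = 75.0625; Q' = -2 + 2.8·91.0625 = 252.975.
ΔCS = ½(247.375 + 252.975)(89.0625 − 75.0625) = 3502.45; ΔPS = ½(247.375 + 252.975)(91.0625 − 89.0625) = 500.35.
Government spending = 16 × 252.975 = 4047.6.
Net change = 3502.45 + 500.35 − 4047.6 = -44.8. The loss equals the DWL triangle ½·16·5.6.

Net change in total surplus = -€44.8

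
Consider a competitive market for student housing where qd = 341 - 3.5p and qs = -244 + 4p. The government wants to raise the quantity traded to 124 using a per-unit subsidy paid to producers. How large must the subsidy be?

At q = 124, invert demand for the buyer price: pb = (341 − 124)/3.5 = 62; invert supply for the seller price: ps = (124 − (-244))/4 = 92.
The subsidy must fill the gap: s = ps − pb = 92 − 62 = 30.

Required subsidy s = 30 per unit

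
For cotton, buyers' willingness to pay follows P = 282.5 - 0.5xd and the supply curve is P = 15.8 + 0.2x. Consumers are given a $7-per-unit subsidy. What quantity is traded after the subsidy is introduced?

Pre-subsidy: 282.5 - 0.5x = 15.8 + 0.2x gives x* = 381 and P* = 92.
With the rebate, buyers effectively pay Pb = Ps − 7, where Ps is the price sellers receive.
On the curves, Pb = 282.5 - 0.5x and Ps = 15.8 + 0.2x; the wedge Ps − Pb = 7 gives 15.8 + 0.2x − (282.5 - 0.5x) = 7, so x' = 391.
Then Pb = 282.5 − 0.5·391 = 87 and Ps = 15.8 + 0.2·391 = 94.

x' = 391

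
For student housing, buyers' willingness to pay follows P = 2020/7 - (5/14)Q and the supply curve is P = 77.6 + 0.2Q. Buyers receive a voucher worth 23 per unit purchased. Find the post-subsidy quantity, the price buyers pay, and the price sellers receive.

Q' = 16378/39; buyers pay 5405/39; sellers receive 6302/39

Pre-subsidy: 2020/7 - (5/14)Q = 77.6 + 0.2Q gives Q* = 1136/3 and P* = 460/3.
With the rebate, buyers effectively pay Pb = Ps − 23, where Ps is the price sellers receive.
On the curves, Pb = 2020/7 - (5/14)Q and Ps = 77.6 + 0.2Q; the wedge Ps − Pb = 23 gives 77.6 + 0.2Q − (2020/7 - (5/14)Q) = 23, so Q' = 16378/39.
Then Pb = 2020/7 − (5/14)·(16378/39) = 5405/39 and Ps = 77.6 + 0.2·(16378/39) = 6302/39.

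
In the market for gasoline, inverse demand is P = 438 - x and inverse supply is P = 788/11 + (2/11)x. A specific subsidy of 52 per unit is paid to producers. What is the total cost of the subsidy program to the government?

Pre-subsidy: 438 - x = 788/11 + (2/11)x gives x* = 310 and P* = 128.
With the subsidy, sellers receive Ps = Pb + 52 for each unit, where Pb is the price buyers pay.
On the curves, Pb = 438 - x and Ps = 788/11 + (2/11)x; the wedge Ps − Pb = 52 gives 788/11 + (2/11)x − (438 - x) = 52, so x' = 354.
Then Pb = 438 − 1·354 = 84 and Ps = 788/11 + (2/11)·354 = 136.
Government outlay = subsidy × quantity = 52 × 354 = 18408.

Government cost = 18408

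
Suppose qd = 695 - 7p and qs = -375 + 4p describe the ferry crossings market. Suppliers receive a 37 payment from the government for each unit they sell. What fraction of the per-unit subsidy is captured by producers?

Pre-subsidy: 695 - 7p = -375 + 4p gives p* = 1070/11, q* = 155/11.
With the subsidy, sellers receive ps = pb + 37 for each unit, where pb is the price buyers pay.
Supply in terms of pb becomes qs = -375 + 4(pb + 37) = -227 + 4pb. Setting this equal to demand: 695 - 7pb = -227 + 4pb, so pb = 922/11.
Sellers receive ps = 922/11 + 37 = 1329/11; q' = 695 − 7·(922/11) = 1191/11.
Buyers' price falls by p* − pb = 1070/11 − 922/11 = 148/11; sellers' price rises by ps − p* = 1329/11 − 1070/11 = 259/11.
So producers capture (259/11)/37 = 7/11 of each unit of subsidy.

Producer share = 7/11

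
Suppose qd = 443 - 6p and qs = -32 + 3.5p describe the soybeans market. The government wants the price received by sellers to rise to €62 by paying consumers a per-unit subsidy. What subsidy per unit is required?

At a seller price of 62, quantity supplied is -32 + 3.5·62 = 185.
Buyers absorb 185 only when they pay pb with 443 − 6·pb = 185, i.e. pb = 43.
s = ps − pb = 62 − 43 = 19.

Required subsidy s = €19 per unit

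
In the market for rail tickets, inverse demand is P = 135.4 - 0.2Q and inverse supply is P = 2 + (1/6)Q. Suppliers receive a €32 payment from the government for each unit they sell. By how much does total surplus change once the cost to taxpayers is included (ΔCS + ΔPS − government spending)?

Pre-subsidy: 135.4 - 0.2Q = 2 + (1/6)Q gives Q* = 4002/11 and P* = 689/11.
With the subsidy, sellers receive Ps = Pb + 32 for each unit, where Pb is the price buyers pay.
On the curves, Pb = 135.4 - 0.2Q and Ps = 2 + (1/6)Q; the wedge Ps − Pb = 32 gives 2 + (1/6)Q − (135.4 - 0.2Q) = 32, so Q' = 4962/11.
Then Pb = 135.4 − 0.2·(4962/11) = 497/11 and Ps = 2 + (1/6)·(4962/11) = 849/11.
ΔCS = ½(4002/11 + 4962/11)(689/11 − 497/11) = 860544/121; ΔPS = ½(4002/11 + 4962/11)(849/11 − 689/11) = 717120/121.
Government spending = 32 × 4962/11 = 158784/11.
Net change = 860544/121 + 717120/121 − 158784/11 = -15360/11. The loss equals the DWL triangle ½·32·960/11.

Net change in total surplus = -15360/11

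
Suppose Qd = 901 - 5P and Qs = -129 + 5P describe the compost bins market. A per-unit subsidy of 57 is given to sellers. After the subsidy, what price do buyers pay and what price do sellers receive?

Pre-subsidy: 901 - 5P = -129 + 5P gives P* = 103, Q* = 386.
With the subsidy, sellers receive Ps = Pb + 57 for each unit, where Pb is the price buyers pay.
Supply in terms of Pb becomes Qs = -129 + 5(Pb + 57) = 156 + 5Pb. Setting this equal to demand: 901 - 5Pb = 156 + 5Pb, so Pb = 74.5.
Sellers receive Ps = 74.5 + 57 = 131.5; Q' = 901 − 5·74.5 = 528.5.

Buyers pay 74.5; sellers receive 131.5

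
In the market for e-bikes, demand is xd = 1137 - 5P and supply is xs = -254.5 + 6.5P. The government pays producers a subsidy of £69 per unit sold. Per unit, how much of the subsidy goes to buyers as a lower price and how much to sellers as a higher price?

Pre-subsidy: 1137 - 5P = -254.5 + 6.5P gives P* = 121, x* = 532.
With the subsidy, sellers receive Ps = Pb + 69 for each unit, where Pb is the price buyers pay.
Supply in terms of Pb becomes xs = -254.5 + 6.5(Pb + 69) = 194 + 6.5Pb. Setting this equal to demand: 1137 - 5Pb = 194 + 6.5Pb, so Pb = 82.
Sellers receive Ps = 82 + 69 = 151; x' = 1137 − 5·82 = 727.
Buyers' price falls by P* − Pb = 121 − 82 = 39; sellers' price rises by Ps − P* = 151 − 121 = 30.

Buyers gain £39 per unit; sellers gain £30 per unit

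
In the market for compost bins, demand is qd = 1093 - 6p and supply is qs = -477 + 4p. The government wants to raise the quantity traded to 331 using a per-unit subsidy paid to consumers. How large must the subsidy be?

Required subsidy s = 75 per unit

At q = 331, invert demand for the buyer price: pb = (1093 − 331)/6 = 127; invert supply for the seller price: ps = (331 − (-477))/4 = 202.
The subsidy must fill the gap: s = ps − pb = 202 − 127 = 75.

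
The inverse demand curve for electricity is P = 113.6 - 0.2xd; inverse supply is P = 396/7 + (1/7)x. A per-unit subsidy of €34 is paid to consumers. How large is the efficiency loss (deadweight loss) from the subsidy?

Deadweight loss = 10115/6

Pre-subsidy: 113.6 - 0.2x = 396/7 + (1/7)x gives x* = 499/3 and P* = 241/3.
With the rebate, buyers effectively pay Pb = Ps − 34, where Ps is the price sellers receive.
On the curves, Pb = 113.6 - 0.2x and Ps = 396/7 + (1/7)x; the wedge Ps − Pb = 34 gives 396/7 + (1/7)x − (113.6 - 0.2x) = 34, so x' = 265.5.
Then Pb = 113.6 − 0.2·265.5 = 60.5 and Ps = 396/7 + (1/7)·265.5 = 94.5.
The subsidy expands output by 265.5 − 499/3 = 595/6 past the efficient level; on those units the gap between marginal cost and willingness to pay runs from 0 up to 34.
DWL = ½ × 34 × 595/6 = 10115/6.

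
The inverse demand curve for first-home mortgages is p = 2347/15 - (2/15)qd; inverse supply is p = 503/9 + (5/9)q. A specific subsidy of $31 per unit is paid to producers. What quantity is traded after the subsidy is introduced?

Pre-subsidy: 2347/15 - (2/15)q = 503/9 + (5/9)q gives q* = 146 and p* = 137.
With the subsidy, sellers receive ps = pb + 31 for each unit, where pb is the price buyers pay.
On the curves, pb = 2347/15 - (2/15)q and ps = 503/9 + (5/9)q; the wedge ps − pb = 31 gives 503/9 + (5/9)q − (2347/15 - (2/15)q) = 31, so q' = 191.
Then pb = 2347/15 − (2/15)·191 = 131 and ps = 503/9 + (5/9)·191 = 162.

q' = 191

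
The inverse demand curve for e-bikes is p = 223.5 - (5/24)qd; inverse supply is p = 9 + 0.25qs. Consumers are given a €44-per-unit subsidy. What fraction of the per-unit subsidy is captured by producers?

Producer share = 6/11

Pre-subsidy: 223.5 - (5/24)q = 9 + 0.25q gives q* = 468 and p* = 126.
With the rebate, buyers effectively pay pb = ps − 44, where ps is the price sellers receive.
On the curves, pb = 223.5 - (5/24)q and ps = 9 + 0.25q; the wedge ps − pb = 44 gives 9 + 0.25q − (223.5 - (5/24)q) = 44, so q' = 564.
Then pb = 223.5 − (5/24)·564 = 106 and ps = 9 + 0.25·564 = 150.
Buyers' price falls by p* − pb = 126 − 106 = 20; sellers' price rises by ps − p* = 150 − 126 = 24.
So producers capture 24/44 = 6/11 of each unit of subsidy.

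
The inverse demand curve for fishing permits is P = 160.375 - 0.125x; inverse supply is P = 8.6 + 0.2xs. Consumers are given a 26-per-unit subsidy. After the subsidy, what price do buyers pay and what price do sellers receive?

Buyers pay 92; sellers receive 118

Pre-subsidy: 160.375 - 0.125x = 8.6 + 0.2x gives x* = 467 and P* = 102.
With the rebate, buyers effectively pay Pb = Ps − 26, where Ps is the price sellers receive.
On the curves, Pb = 160.375 - 0.125x and Ps = 8.6 + 0.2x; the wedge Ps − Pb = 26 gives 8.6 + 0.2x − (160.375 - 0.125x) = 26, so x' = 547.
Then Pb = 160.375 − 0.125·547 = 92 and Ps = 8.6 + 0.2·547 = 118.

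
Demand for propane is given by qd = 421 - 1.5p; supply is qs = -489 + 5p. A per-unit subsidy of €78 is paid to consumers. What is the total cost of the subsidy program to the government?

Government cost = €23478

Pre-subsidy: 421 - 1.5p = -489 + 5p gives p* = 140, q* = 211.
With the rebate, buyers effectively pay pb = ps − 78, where ps is the price sellers receive.
Demand in terms of ps becomes qd = 421 − 1.5(ps − 78) = 538 - 1.5ps. Setting this equal to supply: 538 - 1.5ps = -489 + 5ps, so ps = 158.
Buyers pay pb = 158 − 78 = 80; q' = -489 + 5·158 = 301.
Government outlay = subsidy × quantity = 78 × 301 = 23478.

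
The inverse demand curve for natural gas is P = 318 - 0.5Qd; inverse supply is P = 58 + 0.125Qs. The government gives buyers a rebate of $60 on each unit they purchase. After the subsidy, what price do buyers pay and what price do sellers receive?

Pre-subsidy: 318 - 0.5Q = 58 + 0.125Q gives Q* = 416 and P* = 110.
With the rebate, buyers effectively pay Pb = Ps − 60, where Ps is the price sellers receive.
On the curves, Pb = 318 - 0.5Q and Ps = 58 + 0.125Q; the wedge Ps − Pb = 60 gives 58 + 0.125Q − (318 - 0.5Q) = 60, so Q' = 512.
Then Pb = 318 − 0.5·512 = 62 and Ps = 58 + 0.125·512 = 122.

Buyers pay $62; sellers receive $122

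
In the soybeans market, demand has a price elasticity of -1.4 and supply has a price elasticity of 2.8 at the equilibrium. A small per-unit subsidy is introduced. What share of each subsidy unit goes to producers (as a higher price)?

Producer share = 1/3

For a small subsidy around the equilibrium, the benefit split depends on the relative slopes, which at a point are proportional to the elasticities.
Buyer share = εs/(εs + |εd|) = 2.8/(2.8 + 1.4) = 2/3; seller share = |εd|/(εs + |εd|) = 1/3.
So producers capture 1/3 of the subsidy.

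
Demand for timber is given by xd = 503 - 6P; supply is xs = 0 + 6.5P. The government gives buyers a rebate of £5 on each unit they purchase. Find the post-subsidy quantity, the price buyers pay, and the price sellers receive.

x' = 277.16; buyers pay £37.64; sellers receive £42.64

Pre-subsidy: 503 - 6P = 0 + 6.5P gives P* = 40.24, x* = 261.56.
With the rebate, buyers effectively pay Pb = Ps − 5, where Ps is the price sellers receive.
Demand in terms of Ps becomes xd = 503 − 6(Ps − 5) = 533 - 6Ps. Setting this equal to supply: 533 - 6Ps = 0 + 6.5Ps, so Ps = 42.64.
Buyers pay Pb = 42.64 − 5 = 37.64; x' = 0 + 6.5·42.64 = 277.16.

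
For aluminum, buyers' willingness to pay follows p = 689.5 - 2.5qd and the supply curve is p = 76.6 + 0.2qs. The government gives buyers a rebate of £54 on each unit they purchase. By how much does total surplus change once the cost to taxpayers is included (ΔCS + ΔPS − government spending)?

Net change in total surplus = -£540

Pre-subsidy: 689.5 - 2.5q = 76.6 + 0.2q gives q* = 227 and p* = 122.
With the rebate, buyers effectively pay pb = ps − 54, where ps is the price sellers receive.
On the curves, pb = 689.5 - 2.5q and ps = 76.6 + 0.2q; the wedge ps − pb = 54 gives 76.6 + 0.2q − (689.5 - 2.5q) = 54, so q' = 247.
Then pb = 689.5 − 2.5·247 = 72 and ps = 76.6 + 0.2·247 = 126.
ΔCS = ½(227 + 247)(122 − 72) = 11850; ΔPS = ½(227 + 247)(126 − 122) = 948.
Government spending = 54 × 247 = 13338.
Net change = 11850 + 948 − 13338 = -540. The loss equals the DWL triangle ½·54·20.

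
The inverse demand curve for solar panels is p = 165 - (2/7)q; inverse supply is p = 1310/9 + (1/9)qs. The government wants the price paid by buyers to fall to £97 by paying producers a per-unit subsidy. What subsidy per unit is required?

At a buyer price of 97, quantity demanded is 577.5 − 3.5·97 = 238.
Sellers supply 238 only when they receive ps = 1310/9 + (1/9)·238 = 172.
s = ps − pb = 172 − 97 = 75.

Required subsidy s = £75 per unit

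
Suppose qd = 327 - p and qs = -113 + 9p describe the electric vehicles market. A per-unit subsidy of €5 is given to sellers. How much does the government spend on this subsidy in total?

Pre-subsidy: 327 - p = -113 + 9p gives p* = 44, q* = 283.
With the subsidy, sellers receive ps = pb + 5 for each unit, where pb is the price buyers pay.
Supply in terms of pb becomes qs = -113 + 9(pb + 5) = -68 + 9pb. Setting this equal to demand: 327 - pb = -68 + 9pb, so pb = 39.5.
Sellers receive ps = 39.5 + 5 = 44.5; q' = 327 − 1·39.5 = 287.5.
Government outlay = subsidy × quantity = 5 × 287.5 = 1437.5.

Government cost = €1437.5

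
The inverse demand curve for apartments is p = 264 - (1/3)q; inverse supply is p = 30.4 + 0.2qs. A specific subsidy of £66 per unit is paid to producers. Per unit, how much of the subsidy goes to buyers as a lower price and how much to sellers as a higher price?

Pre-subsidy: 264 - (1/3)q = 30.4 + 0.2q gives q* = 438 and p* = 118.
With the subsidy, sellers receive ps = pb + 66 for each unit, where pb is the price buyers pay.
On the curves, pb = 264 - (1/3)q and ps = 30.4 + 0.2q; the wedge ps − pb = 66 gives 30.4 + 0.2q − (264 - (1/3)q) = 66, so q' = 561.75.
Then pb = 264 − (1/3)·561.75 = 76.75 and ps = 30.4 + 0.2·561.75 = 142.75.
Buyers' price falls by p* − pb = 118 − 76.75 = 41.25; sellers' price rises by ps − p* = 142.75 − 118 = 24.75.

Buyers gain £41.25 per unit; sellers gain £24.75 per unit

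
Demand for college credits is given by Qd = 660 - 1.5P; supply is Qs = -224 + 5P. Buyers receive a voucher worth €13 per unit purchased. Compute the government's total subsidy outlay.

Pre-subsidy: 660 - 1.5P = -224 + 5P gives P* = 136, Q* = 456.
With the rebate, buyers effectively pay Pb = Ps − 13, where Ps is the price sellers receive.
Demand in terms of Ps becomes Qd = 660 − 1.5(Ps − 13) = 679.5 - 1.5Ps. Setting this equal to supply: 679.5 - 1.5Ps = -224 + 5Ps, so Ps = 139.
Buyers pay Pb = 139 − 13 = 126; Q' = -224 + 5·139 = 471.
Government outlay = subsidy × quantity = 13 × 471 = 6123.

Government cost = €6123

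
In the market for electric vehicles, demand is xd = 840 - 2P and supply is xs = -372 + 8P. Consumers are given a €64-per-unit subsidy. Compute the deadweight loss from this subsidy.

Deadweight loss = €3276.8

Pre-subsidy: 840 - 2P = -372 + 8P gives P* = 121.2, x* = 597.6.
With the rebate, buyers effectively pay Pb = Ps − 64, where Ps is the price sellers receive.
Demand in terms of Ps becomes xd = 840 − 2(Ps − 64) = 968 - 2Ps. Setting this equal to supply: 968 - 2Ps = -372 + 8Ps, so Ps = 134.
Buyers pay Pb = 134 − 64 = 70; x' = -372 + 8·134 = 700.
The subsidy expands output by 700 − 597.6 = 102.4 past the efficient level; on those units the gap between marginal cost and willingness to pay runs from 0 up to 64.
DWL = ½ × 64 × 102.4 = 3276.8.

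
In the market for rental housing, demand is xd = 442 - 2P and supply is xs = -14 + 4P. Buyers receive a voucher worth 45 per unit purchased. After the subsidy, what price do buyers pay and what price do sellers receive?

Pre-subsidy: 442 - 2P = -14 + 4P gives P* = 76, x* = 290.
With the rebate, buyers effectively pay Pb = Ps − 45, where Ps is the price sellers receive.
Demand in terms of Ps becomes xd = 442 − 2(Ps − 45) = 532 - 2Ps. Setting this equal to supply: 532 - 2Ps = -14 + 4Ps, so Ps = 91.
Buyers pay Pb = 91 − 45 = 46; x' = -14 + 4·91 = 350.

Buyers pay 46; sellers receive 91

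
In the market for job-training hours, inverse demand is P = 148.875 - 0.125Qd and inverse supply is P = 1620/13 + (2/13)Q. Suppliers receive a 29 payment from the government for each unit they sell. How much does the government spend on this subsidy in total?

Government cost = 5539

Pre-subsidy: 148.875 - 0.125Q = 1620/13 + (2/13)Q gives Q* = 87 and P* = 138.
With the subsidy, sellers receive Ps = Pb + 29 for each unit, where Pb is the price buyers pay.
On the curves, Pb = 148.875 - 0.125Q and Ps = 1620/13 + (2/13)Q; the wedge Ps − Pb = 29 gives 1620/13 + (2/13)Q − (148.875 - 0.125Q) = 29, so Q' = 191.
Then Pb = 148.875 − 0.125·191 = 125 and Ps = 1620/13 + (2/13)·191 = 154.
Government outlay = subsidy × quantity = 29 × 191 = 5539.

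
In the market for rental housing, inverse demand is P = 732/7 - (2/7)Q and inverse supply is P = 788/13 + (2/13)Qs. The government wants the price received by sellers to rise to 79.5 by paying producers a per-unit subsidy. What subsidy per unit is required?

Required subsidy s = 10 per unit

At a seller price of 79.5, quantity supplied is -394 + 6.5·79.5 = 122.75.
Buyers absorb 122.75 only when they pay Pb = 732/7 − (2/7)·122.75 = 69.5.
s = Ps − Pb = 79.5 − 69.5 = 10.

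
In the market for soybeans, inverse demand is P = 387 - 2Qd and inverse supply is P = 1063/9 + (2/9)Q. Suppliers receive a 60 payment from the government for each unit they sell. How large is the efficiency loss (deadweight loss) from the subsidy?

Deadweight loss = 810

Pre-subsidy: 387 - 2Q = 1063/9 + (2/9)Q gives Q* = 121 and P* = 145.
With the subsidy, sellers receive Ps = Pb + 60 for each unit, where Pb is the price buyers pay.
On the curves, Pb = 387 - 2Q and Ps = 1063/9 + (2/9)Q; the wedge Ps − Pb = 60 gives 1063/9 + (2/9)Q − (387 - 2Q) = 60, so Q' = 148.
Then Pb = 387 − 2·148 = 91 and Ps = 1063/9 + (2/9)·148 = 151.
The subsidy expands output by 148 − 121 = 27 past the efficient level; on those units the gap between marginal cost and willingness to pay runs from 0 up to 60.
DWL = ½ × 60 × 27 = 810.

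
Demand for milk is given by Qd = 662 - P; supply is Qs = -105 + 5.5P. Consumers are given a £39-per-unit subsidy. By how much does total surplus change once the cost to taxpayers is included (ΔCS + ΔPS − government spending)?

Pre-subsidy: 662 - P = -105 + 5.5P gives P* = 118, Q* = 544.
With the rebate, buyers effectively pay Pb = Ps − 39, where Ps is the price sellers receive.
Demand in terms of Ps becomes Qd = 662 − 1(Ps − 39) = 701 - Ps. Setting this equal to supply: 701 - Ps = -105 + 5.5Ps, so Ps = 124.
Buyers pay Pb = 124 − 39 = 85; Q' = -105 + 5.5·124 = 577.
ΔCS = ½(544 + 577)(118 − 85) = 18496.5; ΔPS = ½(544 + 577)(124 − 118) = 3363.
Government spending = 39 × 577 = 22503.
Net change = 18496.5 + 3363 − 22503 = -643.5. The loss equals the DWL triangle ½·39·33.

Net change in total surplus = -£643.5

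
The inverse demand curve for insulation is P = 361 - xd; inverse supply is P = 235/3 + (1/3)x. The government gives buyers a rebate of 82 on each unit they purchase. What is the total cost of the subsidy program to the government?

Government cost = 22427

Pre-subsidy: 361 - x = 235/3 + (1/3)x gives x* = 212 and P* = 149.
With the rebate, buyers effectively pay Pb = Ps − 82, where Ps is the price sellers receive.
On the curves, Pb = 361 - x and Ps = 235/3 + (1/3)x; the wedge Ps − Pb = 82 gives 235/3 + (1/3)x − (361 - x) = 82, so x' = 273.5.
Then Pb = 361 − 1·273.5 = 87.5 and Ps = 235/3 + (1/3)·273.5 = 169.5.
Government outlay = subsidy × quantity = 82 × 273.5 = 22427.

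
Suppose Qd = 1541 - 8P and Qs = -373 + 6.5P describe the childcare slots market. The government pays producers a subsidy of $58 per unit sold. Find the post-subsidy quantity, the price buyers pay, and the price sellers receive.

Q' = 693; buyers pay $106; sellers receive $164

Pre-subsidy: 1541 - 8P = -373 + 6.5P gives P* = 132, Q* = 485.
With the subsidy, sellers receive Ps = Pb + 58 for each unit, where Pb is the price buyers pay.
Supply in terms of Pb becomes Qs = -373 + 6.5(Pb + 58) = 4 + 6.5Pb. Setting this equal to demand: 1541 - 8Pb = 4 + 6.5Pb, so Pb = 106.
Sellers receive Ps = 106 + 58 = 164; Q' = 1541 − 8·106 = 693.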